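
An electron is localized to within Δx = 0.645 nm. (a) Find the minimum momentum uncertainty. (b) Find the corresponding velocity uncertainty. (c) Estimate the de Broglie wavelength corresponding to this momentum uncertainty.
(a) Δp_min = 8.175 × 10^-26 kg·m/s
(b) Δv_min = 89.742 km/s
(c) λ_dB = 8.105 nm

Step-by-step:

(a) From the uncertainty principle:
Δp_min = ℏ/(2Δx) = (1.055e-34 J·s)/(2 × 6.450e-10 m) = 8.175e-26 kg·m/s

(b) The velocity uncertainty:
Δv = Δp/m = (8.175e-26 kg·m/s)/(9.109e-31 kg) = 8.974e+04 m/s = 89.742 km/s

(c) The de Broglie wavelength for this momentum:
λ = h/p = (6.626e-34 J·s)/(8.175e-26 kg·m/s) = 8.105e-09 m = 8.105 nm

Note: The de Broglie wavelength is comparable to the localization size, as expected from wave-particle duality.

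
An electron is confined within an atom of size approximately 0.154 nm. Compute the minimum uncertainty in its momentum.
3.424 × 10^-25 kg·m/s

Using the Heisenberg uncertainty principle:
ΔxΔp ≥ ℏ/2

With Δx ≈ L = 1.540e-10 m (the confinement size):
Δp_min = ℏ/(2Δx)
Δp_min = (1.055e-34 J·s) / (2 × 1.540e-10 m)
Δp_min = 3.424e-25 kg·m/s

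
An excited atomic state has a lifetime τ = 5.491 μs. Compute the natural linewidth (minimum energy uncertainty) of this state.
59.936 peV

Using the energy-time uncertainty principle:
ΔEΔt ≥ ℏ/2

The lifetime τ represents the time uncertainty Δt.
The natural linewidth (minimum energy uncertainty) is:

ΔE = ℏ/(2τ)
ΔE = (1.055e-34 J·s) / (2 × 5.491e-06 s)
ΔE = 9.603e-30 J = 59.936 peV

This natural linewidth limits the precision of spectroscopic measurements.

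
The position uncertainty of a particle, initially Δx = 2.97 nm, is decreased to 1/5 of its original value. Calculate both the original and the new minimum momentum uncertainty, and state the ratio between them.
Original Δp_min = 1.775 × 10^-26 kg·m/s; new Δp'_min = 8.877 × 10^-26 kg·m/s; ratio Δp'_min/Δp_min = 5.

From the uncertainty principle ΔxΔp ≥ ℏ/2, the minimum momentum uncertainty is Δp_min = ℏ/(2Δx).

Original (Δx = 2.97 nm = 2.970e-09 m):
Δp_min = (1.055e-34 J·s)/(2 × 2.970e-09 m) = 1.775e-26 kg·m/s

When Δx → (1/5)Δx:
Δp'_min = ℏ/(2 × (1/5)Δx) = 5 × ℏ/(2Δx) = 5 × Δp_min
Δp'_min = 5 × 1.775e-26 kg·m/s = 8.877e-26 kg·m/s

Since Δp_min ∝ 1/Δx, when Δx is decreased to 1/5 of its original value, Δp_min increases to 5 times its original value.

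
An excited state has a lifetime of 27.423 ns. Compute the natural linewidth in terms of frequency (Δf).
2.902 MHz

Using the energy-time uncertainty principle and E = hf:
ΔEΔt ≥ ℏ/2
hΔf·Δt ≥ ℏ/2

The minimum frequency uncertainty is:
Δf = ℏ/(2hτ) = 1/(4πτ)
Δf = 1/(4π × 2.742e-08 s)
Δf = 2.902e+06 Hz = 2.902 MHz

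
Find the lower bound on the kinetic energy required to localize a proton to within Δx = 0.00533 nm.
182.600 meV

Localizing a particle requires giving it sufficient momentum uncertainty:

1. From uncertainty principle: Δp ≥ ℏ/(2Δx)
   Δp_min = (1.055e-34 J·s) / (2 × 5.330e-12 m)
   Δp_min = 9.893e-24 kg·m/s

2. This momentum uncertainty corresponds to kinetic energy:
   KE ≈ (Δp)²/(2m) = (9.893e-24)²/(2 × 1.673e-27 kg)
   KE = 2.926e-20 J = 182.600 meV

Tighter localization requires more energy.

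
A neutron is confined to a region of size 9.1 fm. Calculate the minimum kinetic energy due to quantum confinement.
62.557 keV

Using the uncertainty principle:

1. Position uncertainty: Δx ≈ 9.100e-15 m
2. Minimum momentum uncertainty: Δp = ℏ/(2Δx) = 5.794e-21 kg·m/s
3. Minimum kinetic energy:
   KE = (Δp)²/(2m) = (5.794e-21)²/(2 × 1.675e-27 kg)
   KE = 1.002e-14 J = 62.557 keV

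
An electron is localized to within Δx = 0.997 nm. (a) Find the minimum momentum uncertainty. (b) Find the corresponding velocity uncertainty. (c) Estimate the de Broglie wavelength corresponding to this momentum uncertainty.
(a) Δp_min = 5.289 × 10^-26 kg·m/s
(b) Δv_min = 58.058 km/s
(c) λ_dB = 12.529 nm

Step-by-step:

(a) From the uncertainty principle:
Δp_min = ℏ/(2Δx) = (1.055e-34 J·s)/(2 × 9.970e-10 m) = 5.289e-26 kg·m/s

(b) The velocity uncertainty:
Δv = Δp/m = (5.289e-26 kg·m/s)/(9.109e-31 kg) = 5.806e+04 m/s = 58.058 km/s

(c) The de Broglie wavelength for this momentum:
λ = h/p = (6.626e-34 J·s)/(5.289e-26 kg·m/s) = 1.253e-08 m = 12.529 nm

Note: The de Broglie wavelength is comparable to the localization size, as expected from wave-particle duality.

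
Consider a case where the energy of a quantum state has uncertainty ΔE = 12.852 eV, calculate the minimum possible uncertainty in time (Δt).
25.607 as

Using the energy-time uncertainty principle:
ΔEΔt ≥ ℏ/2

The minimum uncertainty in time is:
Δt_min = ℏ/(2ΔE)
Δt_min = (1.055e-34 J·s) / (2 × 2.059e-18 J)
Δt_min = 2.561e-17 s = 25.607 as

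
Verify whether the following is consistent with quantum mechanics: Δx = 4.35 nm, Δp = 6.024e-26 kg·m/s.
Yes, it satisfies the uncertainty principle.

Calculate the product ΔxΔp:
ΔxΔp = (4.350e-09 m) × (6.024e-26 kg·m/s)
ΔxΔp = 2.620e-34 J·s

Compare to the minimum allowed value ℏ/2:
ℏ/2 = 5.273e-35 J·s

Since ΔxΔp = 2.620e-34 J·s ≥ 5.273e-35 J·s = ℏ/2,
the measurement satisfies the uncertainty principle.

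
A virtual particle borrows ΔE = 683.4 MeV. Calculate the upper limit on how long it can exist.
4.816 × 10^-25 s

Using the energy-time uncertainty principle:
ΔEΔt ≥ ℏ/2

For a virtual particle borrowing energy ΔE, the maximum lifetime is:
Δt_max = ℏ/(2ΔE)

Converting energy:
ΔE = 683.4 MeV = 1.095e-10 J

Δt_max = (1.055e-34 J·s) / (2 × 1.095e-10 J)
Δt_max = 4.816e-25 s = 4.816 × 10^-25 s

Virtual particles with higher borrowed energy exist for shorter times.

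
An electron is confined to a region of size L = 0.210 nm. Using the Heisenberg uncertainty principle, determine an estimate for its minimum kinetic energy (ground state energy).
215.985 meV

Using the uncertainty principle to estimate ground state energy:

1. The position uncertainty is approximately the confinement size:
   Δx ≈ L = 2.100e-10 m

2. From ΔxΔp ≥ ℏ/2, the minimum momentum uncertainty is:
   Δp ≈ ℏ/(2L) = 2.511e-25 kg·m/s

3. The kinetic energy is approximately:
   KE ≈ (Δp)²/(2m) = (2.511e-25)²/(2 × 9.109e-31 kg)
   KE ≈ 3.460e-20 J = 215.985 meV

This is an order-of-magnitude estimate of the ground state energy.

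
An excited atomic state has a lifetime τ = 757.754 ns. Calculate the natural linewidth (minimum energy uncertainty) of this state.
434.318 peV

Using the energy-time uncertainty principle:
ΔEΔt ≥ ℏ/2

The lifetime τ represents the time uncertainty Δt.
The natural linewidth (minimum energy uncertainty) is:

ΔE = ℏ/(2τ)
ΔE = (1.055e-34 J·s) / (2 × 7.578e-07 s)
ΔE = 6.959e-29 J = 434.318 peV

This natural linewidth limits the precision of spectroscopic measurements.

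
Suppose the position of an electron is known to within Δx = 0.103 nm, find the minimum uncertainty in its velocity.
561.979 km/s

Using the Heisenberg uncertainty principle and Δp = mΔv:
ΔxΔp ≥ ℏ/2
Δx(mΔv) ≥ ℏ/2

The minimum uncertainty in velocity is:
Δv_min = ℏ/(2mΔx)
Δv_min = (1.055e-34 J·s) / (2 × 9.109e-31 kg × 1.030e-10 m)
Δv_min = 5.620e+05 m/s = 561.979 km/s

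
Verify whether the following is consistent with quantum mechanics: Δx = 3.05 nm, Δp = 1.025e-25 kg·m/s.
Yes, it satisfies the uncertainty principle.

Calculate the product ΔxΔp:
ΔxΔp = (3.050e-09 m) × (1.025e-25 kg·m/s)
ΔxΔp = 3.126e-34 J·s

Compare to the minimum allowed value ℏ/2:
ℏ/2 = 5.273e-35 J·s

Since ΔxΔp = 3.126e-34 J·s ≥ 5.273e-35 J·s = ℏ/2,
the measurement satisfies the uncertainty principle.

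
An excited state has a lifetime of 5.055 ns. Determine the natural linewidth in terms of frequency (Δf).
15.742 MHz

Using the energy-time uncertainty principle and E = hf:
ΔEΔt ≥ ℏ/2
hΔf·Δt ≥ ℏ/2

The minimum frequency uncertainty is:
Δf = ℏ/(2hτ) = 1/(4πτ)
Δf = 1/(4π × 5.055e-09 s)
Δf = 1.574e+07 Hz = 15.742 MHz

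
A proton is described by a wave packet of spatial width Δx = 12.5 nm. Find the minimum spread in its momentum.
4.218 × 10^-27 kg·m/s

For a wave packet, the spatial width Δx and momentum spread Δp are related by the uncertainty principle:
ΔxΔp ≥ ℏ/2

The minimum momentum spread is:
Δp_min = ℏ/(2Δx)
Δp_min = (1.055e-34 J·s) / (2 × 1.250e-08 m)
Δp_min = 4.218e-27 kg·m/s

A wave packet cannot have both a well-defined position and well-defined momentum.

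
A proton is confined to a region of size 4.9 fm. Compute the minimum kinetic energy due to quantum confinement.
216.054 keV

Using the uncertainty principle:

1. Position uncertainty: Δx ≈ 4.900e-15 m
2. Minimum momentum uncertainty: Δp = ℏ/(2Δx) = 1.076e-20 kg·m/s
3. Minimum kinetic energy:
   KE = (Δp)²/(2m) = (1.076e-20)²/(2 × 1.673e-27 kg)
   KE = 3.462e-14 J = 216.054 keV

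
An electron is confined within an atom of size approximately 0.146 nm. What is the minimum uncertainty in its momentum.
3.612 × 10^-25 kg·m/s

Using the Heisenberg uncertainty principle:
ΔxΔp ≥ ℏ/2

With Δx ≈ L = 1.460e-10 m (the confinement size):
Δp_min = ℏ/(2Δx)
Δp_min = (1.055e-34 J·s) / (2 × 1.460e-10 m)
Δp_min = 3.612e-25 kg·m/s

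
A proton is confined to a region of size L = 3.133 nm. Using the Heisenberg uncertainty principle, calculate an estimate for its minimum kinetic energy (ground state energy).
528.486 neV

Using the uncertainty principle to estimate ground state energy:

1. The position uncertainty is approximately the confinement size:
   Δx ≈ L = 3.133e-09 m

2. From ΔxΔp ≥ ℏ/2, the minimum momentum uncertainty is:
   Δp ≈ ℏ/(2L) = 1.683e-26 kg·m/s

3. The kinetic energy is approximately:
   KE ≈ (Δp)²/(2m) = (1.683e-26)²/(2 × 1.673e-27 kg)
   KE ≈ 8.467e-26 J = 528.486 neV

This is an order-of-magnitude estimate of the ground state energy.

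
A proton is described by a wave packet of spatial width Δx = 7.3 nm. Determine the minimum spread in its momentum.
7.223 × 10^-27 kg·m/s

For a wave packet, the spatial width Δx and momentum spread Δp are related by the uncertainty principle:
ΔxΔp ≥ ℏ/2

The minimum momentum spread is:
Δp_min = ℏ/(2Δx)
Δp_min = (1.055e-34 J·s) / (2 × 7.300e-09 m)
Δp_min = 7.223e-27 kg·m/s

A wave packet cannot have both a well-defined position and well-defined momentum.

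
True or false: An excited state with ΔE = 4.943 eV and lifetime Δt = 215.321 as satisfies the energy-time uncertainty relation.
Yes, it satisfies the uncertainty relation.

Calculate the product ΔEΔt:
ΔE = 4.943 eV = 7.920e-19 J
ΔEΔt = (7.920e-19 J) × (2.153e-16 s)
ΔEΔt = 1.705e-34 J·s

Compare to the minimum allowed value ℏ/2:
ℏ/2 = 5.273e-35 J·s

Since ΔEΔt = 1.705e-34 J·s ≥ 5.273e-35 J·s = ℏ/2,
this satisfies the uncertainty relation.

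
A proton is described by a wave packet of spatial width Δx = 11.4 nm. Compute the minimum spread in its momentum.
4.625 × 10^-27 kg·m/s

For a wave packet, the spatial width Δx and momentum spread Δp are related by the uncertainty principle:
ΔxΔp ≥ ℏ/2

The minimum momentum spread is:
Δp_min = ℏ/(2Δx)
Δp_min = (1.055e-34 J·s) / (2 × 1.140e-08 m)
Δp_min = 4.625e-27 kg·m/s

A wave packet cannot have both a well-defined position and well-defined momentum.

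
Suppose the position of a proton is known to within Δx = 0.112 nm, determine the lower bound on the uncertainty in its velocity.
281.469 m/s

Using the Heisenberg uncertainty principle and Δp = mΔv:
ΔxΔp ≥ ℏ/2
Δx(mΔv) ≥ ℏ/2

The minimum uncertainty in velocity is:
Δv_min = ℏ/(2mΔx)
Δv_min = (1.055e-34 J·s) / (2 × 1.673e-27 kg × 1.120e-10 m)
Δv_min = 2.815e+02 m/s = 281.469 m/s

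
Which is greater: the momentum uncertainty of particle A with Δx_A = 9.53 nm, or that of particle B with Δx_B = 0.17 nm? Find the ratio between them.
Particle B has the larger minimum momentum uncertainty, by a factor of 56.06.

For each particle, the minimum momentum uncertainty is Δp_min = ℏ/(2Δx):

Particle A: Δp_A = ℏ/(2×9.530e-09 m) = 5.533e-27 kg·m/s
Particle B: Δp_B = ℏ/(2×1.700e-10 m) = 3.102e-25 kg·m/s

Ratio: Δp_B/Δp_A = 56.06

Since Δp_min ∝ 1/Δx, the particle with smaller position uncertainty (B) has larger momentum uncertainty.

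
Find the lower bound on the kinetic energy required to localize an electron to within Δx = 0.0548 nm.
3.172 eV

Localizing a particle requires giving it sufficient momentum uncertainty:

1. From uncertainty principle: Δp ≥ ℏ/(2Δx)
   Δp_min = (1.055e-34 J·s) / (2 × 5.480e-11 m)
   Δp_min = 9.622e-25 kg·m/s

2. This momentum uncertainty corresponds to kinetic energy:
   KE ≈ (Δp)²/(2m) = (9.622e-25)²/(2 × 9.109e-31 kg)
   KE = 5.082e-19 J = 3.172 eV

Tighter localization requires more energy.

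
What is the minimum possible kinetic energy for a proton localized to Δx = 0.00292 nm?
608.399 meV

Localizing a particle requires giving it sufficient momentum uncertainty:

1. From uncertainty principle: Δp ≥ ℏ/(2Δx)
   Δp_min = (1.055e-34 J·s) / (2 × 2.920e-12 m)
   Δp_min = 1.806e-23 kg·m/s

2. This momentum uncertainty corresponds to kinetic energy:
   KE ≈ (Δp)²/(2m) = (1.806e-23)²/(2 × 1.673e-27 kg)
   KE = 9.748e-20 J = 608.399 meV

Tighter localization requires more energy.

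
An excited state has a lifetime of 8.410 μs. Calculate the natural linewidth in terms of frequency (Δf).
9.462 kHz

Using the energy-time uncertainty principle and E = hf:
ΔEΔt ≥ ℏ/2
hΔf·Δt ≥ ℏ/2

The minimum frequency uncertainty is:
Δf = ℏ/(2hτ) = 1/(4πτ)
Δf = 1/(4π × 8.410e-06 s)
Δf = 9.462e+03 Hz = 9.462 kHz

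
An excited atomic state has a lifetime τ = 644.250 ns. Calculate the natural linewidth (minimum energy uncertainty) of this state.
510.836 peV

Using the energy-time uncertainty principle:
ΔEΔt ≥ ℏ/2

The lifetime τ represents the time uncertainty Δt.
The natural linewidth (minimum energy uncertainty) is:

ΔE = ℏ/(2τ)
ΔE = (1.055e-34 J·s) / (2 × 6.443e-07 s)
ΔE = 8.184e-29 J = 510.836 peV

This natural linewidth limits the precision of spectroscopic measurements.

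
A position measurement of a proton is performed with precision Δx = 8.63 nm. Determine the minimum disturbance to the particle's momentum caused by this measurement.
6.110 × 10^-27 kg·m/s

The uncertainty principle implies that measuring position disturbs momentum:
ΔxΔp ≥ ℏ/2

When we measure position with precision Δx, we necessarily introduce a momentum uncertainty:
Δp ≥ ℏ/(2Δx)
Δp_min = (1.055e-34 J·s) / (2 × 8.630e-09 m)
Δp_min = 6.110e-27 kg·m/s

The more precisely we measure position, the greater the momentum disturbance.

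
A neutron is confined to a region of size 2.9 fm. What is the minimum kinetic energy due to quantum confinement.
615.971 keV

Using the uncertainty principle:

1. Position uncertainty: Δx ≈ 2.900e-15 m
2. Minimum momentum uncertainty: Δp = ℏ/(2Δx) = 1.818e-20 kg·m/s
3. Minimum kinetic energy:
   KE = (Δp)²/(2m) = (1.818e-20)²/(2 × 1.675e-27 kg)
   KE = 9.869e-14 J = 615.971 keV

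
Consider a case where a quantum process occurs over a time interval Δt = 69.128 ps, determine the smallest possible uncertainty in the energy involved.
4.761 μeV

Using the energy-time uncertainty principle:
ΔEΔt ≥ ℏ/2

The minimum uncertainty in energy is:
ΔE_min = ℏ/(2Δt)
ΔE_min = (1.055e-34 J·s) / (2 × 6.913e-11 s)
ΔE_min = 7.628e-25 J = 4.761 μeV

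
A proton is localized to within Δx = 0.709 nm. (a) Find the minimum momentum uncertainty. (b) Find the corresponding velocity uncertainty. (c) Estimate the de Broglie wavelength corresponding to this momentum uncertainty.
(a) Δp_min = 7.437 × 10^-26 kg·m/s
(b) Δv_min = 44.463 m/s
(c) λ_dB = 8.910 nm

Step-by-step:

(a) From the uncertainty principle:
Δp_min = ℏ/(2Δx) = (1.055e-34 J·s)/(2 × 7.090e-10 m) = 7.437e-26 kg·m/s

(b) The velocity uncertainty:
Δv = Δp/m = (7.437e-26 kg·m/s)/(1.673e-27 kg) = 4.446e+01 m/s = 44.463 m/s

(c) The de Broglie wavelength for this momentum:
λ = h/p = (6.626e-34 J·s)/(7.437e-26 kg·m/s) = 8.910e-09 m = 8.910 nm

Note: The de Broglie wavelength is comparable to the localization size, as expected from wave-particle duality.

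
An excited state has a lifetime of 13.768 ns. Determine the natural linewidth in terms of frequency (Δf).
5.780 MHz

Using the energy-time uncertainty principle and E = hf:
ΔEΔt ≥ ℏ/2
hΔf·Δt ≥ ℏ/2

The minimum frequency uncertainty is:
Δf = ℏ/(2hτ) = 1/(4πτ)
Δf = 1/(4π × 1.377e-08 s)
Δf = 5.780e+06 Hz = 5.780 MHz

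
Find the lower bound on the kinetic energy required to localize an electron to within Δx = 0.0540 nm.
3.266 eV

Localizing a particle requires giving it sufficient momentum uncertainty:

1. From uncertainty principle: Δp ≥ ℏ/(2Δx)
   Δp_min = (1.055e-34 J·s) / (2 × 5.400e-11 m)
   Δp_min = 9.765e-25 kg·m/s

2. This momentum uncertainty corresponds to kinetic energy:
   KE ≈ (Δp)²/(2m) = (9.765e-25)²/(2 × 9.109e-31 kg)
   KE = 5.233e-19 J = 3.266 eV

Tighter localization requires more energy.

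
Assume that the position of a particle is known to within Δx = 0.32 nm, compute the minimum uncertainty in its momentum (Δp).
1.648 × 10^-25 kg·m/s

Using the Heisenberg uncertainty principle:
ΔxΔp ≥ ℏ/2

The minimum uncertainty in momentum is:
Δp_min = ℏ/(2Δx)
Δp_min = (1.055e-34 J·s) / (2 × 3.200e-10 m)
Δp_min = 1.648e-25 kg·m/s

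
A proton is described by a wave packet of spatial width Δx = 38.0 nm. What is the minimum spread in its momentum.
1.388 × 10^-27 kg·m/s

For a wave packet, the spatial width Δx and momentum spread Δp are related by the uncertainty principle:
ΔxΔp ≥ ℏ/2

The minimum momentum spread is:
Δp_min = ℏ/(2Δx)
Δp_min = (1.055e-34 J·s) / (2 × 3.800e-08 m)
Δp_min = 1.388e-27 kg·m/s

A wave packet cannot have both a well-defined position and well-defined momentum.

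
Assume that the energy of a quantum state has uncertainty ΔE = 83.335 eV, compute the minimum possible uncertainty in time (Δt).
3.949 as

Using the energy-time uncertainty principle:
ΔEΔt ≥ ℏ/2

The minimum uncertainty in time is:
Δt_min = ℏ/(2ΔE)
Δt_min = (1.055e-34 J·s) / (2 × 1.335e-17 J)
Δt_min = 3.949e-18 s = 3.949 as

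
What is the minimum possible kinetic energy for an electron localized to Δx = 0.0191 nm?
26.109 eV

Localizing a particle requires giving it sufficient momentum uncertainty:

1. From uncertainty principle: Δp ≥ ℏ/(2Δx)
   Δp_min = (1.055e-34 J·s) / (2 × 1.910e-11 m)
   Δp_min = 2.761e-24 kg·m/s

2. This momentum uncertainty corresponds to kinetic energy:
   KE ≈ (Δp)²/(2m) = (2.761e-24)²/(2 × 9.109e-31 kg)
   KE = 4.183e-18 J = 26.109 eV

Tighter localization requires more energy.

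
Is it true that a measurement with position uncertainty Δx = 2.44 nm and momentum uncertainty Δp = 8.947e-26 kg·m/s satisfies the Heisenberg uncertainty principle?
Yes, it satisfies the uncertainty principle.

Calculate the product ΔxΔp:
ΔxΔp = (2.440e-09 m) × (8.947e-26 kg·m/s)
ΔxΔp = 2.183e-34 J·s

Compare to the minimum allowed value ℏ/2:
ℏ/2 = 5.273e-35 J·s

Since ΔxΔp = 2.183e-34 J·s ≥ 5.273e-35 J·s = ℏ/2,
the measurement satisfies the uncertainty principle.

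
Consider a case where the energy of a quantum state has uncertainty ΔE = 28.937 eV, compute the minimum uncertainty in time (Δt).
11.373 as

Using the energy-time uncertainty principle:
ΔEΔt ≥ ℏ/2

The minimum uncertainty in time is:
Δt_min = ℏ/(2ΔE)
Δt_min = (1.055e-34 J·s) / (2 × 4.636e-18 J)
Δt_min = 1.137e-17 s = 11.373 as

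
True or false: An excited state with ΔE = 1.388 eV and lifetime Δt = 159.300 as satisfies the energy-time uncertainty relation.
No, it violates the uncertainty relation.

Calculate the product ΔEΔt:
ΔE = 1.388 eV = 2.224e-19 J
ΔEΔt = (2.224e-19 J) × (1.593e-16 s)
ΔEΔt = 3.543e-35 J·s

Compare to the minimum allowed value ℏ/2:
ℏ/2 = 5.273e-35 J·s

Since ΔEΔt = 3.543e-35 J·s < 5.273e-35 J·s = ℏ/2,
this violates the uncertainty relation.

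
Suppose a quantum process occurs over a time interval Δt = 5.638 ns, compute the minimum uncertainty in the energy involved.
58.373 neV

Using the energy-time uncertainty principle:
ΔEΔt ≥ ℏ/2

The minimum uncertainty in energy is:
ΔE_min = ℏ/(2Δt)
ΔE_min = (1.055e-34 J·s) / (2 × 5.638e-09 s)
ΔE_min = 9.352e-27 J = 58.373 neV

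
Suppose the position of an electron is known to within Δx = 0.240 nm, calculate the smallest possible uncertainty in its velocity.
241.183 km/s

Using the Heisenberg uncertainty principle and Δp = mΔv:
ΔxΔp ≥ ℏ/2
Δx(mΔv) ≥ ℏ/2

The minimum uncertainty in velocity is:
Δv_min = ℏ/(2mΔx)
Δv_min = (1.055e-34 J·s) / (2 × 9.109e-31 kg × 2.400e-10 m)
Δv_min = 2.412e+05 m/s = 241.183 km/s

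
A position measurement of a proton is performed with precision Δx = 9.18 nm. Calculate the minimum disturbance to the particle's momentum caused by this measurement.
5.744 × 10^-27 kg·m/s

The uncertainty principle implies that measuring position disturbs momentum:
ΔxΔp ≥ ℏ/2

When we measure position with precision Δx, we necessarily introduce a momentum uncertainty:
Δp ≥ ℏ/(2Δx)
Δp_min = (1.055e-34 J·s) / (2 × 9.180e-09 m)
Δp_min = 5.744e-27 kg·m/s

The more precisely we measure position, the greater the momentum disturbance.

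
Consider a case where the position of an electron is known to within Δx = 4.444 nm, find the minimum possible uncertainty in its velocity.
13.025 km/s

Using the Heisenberg uncertainty principle and Δp = mΔv:
ΔxΔp ≥ ℏ/2
Δx(mΔv) ≥ ℏ/2

The minimum uncertainty in velocity is:
Δv_min = ℏ/(2mΔx)
Δv_min = (1.055e-34 J·s) / (2 × 9.109e-31 kg × 4.444e-09 m)
Δv_min = 1.303e+04 m/s = 13.025 km/s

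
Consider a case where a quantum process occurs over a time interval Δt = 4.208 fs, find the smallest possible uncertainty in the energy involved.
78.210 meV

Using the energy-time uncertainty principle:
ΔEΔt ≥ ℏ/2

The minimum uncertainty in energy is:
ΔE_min = ℏ/(2Δt)
ΔE_min = (1.055e-34 J·s) / (2 × 4.208e-15 s)
ΔE_min = 1.253e-20 J = 78.210 meV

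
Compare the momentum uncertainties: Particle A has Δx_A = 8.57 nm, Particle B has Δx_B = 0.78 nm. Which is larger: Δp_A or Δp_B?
Particle B has the larger minimum momentum uncertainty, by a factor of 10.99.

For each particle, the minimum momentum uncertainty is Δp_min = ℏ/(2Δx):

Particle A: Δp_A = ℏ/(2×8.570e-09 m) = 6.153e-27 kg·m/s
Particle B: Δp_B = ℏ/(2×7.800e-10 m) = 6.760e-26 kg·m/s

Ratio: Δp_B/Δp_A = 10.99

Since Δp_min ∝ 1/Δx, the particle with smaller position uncertainty (B) has larger momentum uncertainty.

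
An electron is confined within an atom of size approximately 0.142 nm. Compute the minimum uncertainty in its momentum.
3.713 × 10^-25 kg·m/s

Using the Heisenberg uncertainty principle:
ΔxΔp ≥ ℏ/2

With Δx ≈ L = 1.420e-10 m (the confinement size):
Δp_min = ℏ/(2Δx)
Δp_min = (1.055e-34 J·s) / (2 × 1.420e-10 m)
Δp_min = 3.713e-25 kg·m/s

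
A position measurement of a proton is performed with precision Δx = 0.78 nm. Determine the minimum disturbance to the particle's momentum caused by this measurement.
6.760 × 10^-26 kg·m/s

The uncertainty principle implies that measuring position disturbs momentum:
ΔxΔp ≥ ℏ/2

When we measure position with precision Δx, we necessarily introduce a momentum uncertainty:
Δp ≥ ℏ/(2Δx)
Δp_min = (1.055e-34 J·s) / (2 × 7.800e-10 m)
Δp_min = 6.760e-26 kg·m/s

The more precisely we measure position, the greater the momentum disturbance.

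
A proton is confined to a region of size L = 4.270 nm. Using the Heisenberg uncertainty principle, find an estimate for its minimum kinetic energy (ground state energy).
284.511 neV

Using the uncertainty principle to estimate ground state energy:

1. The position uncertainty is approximately the confinement size:
   Δx ≈ L = 4.270e-09 m

2. From ΔxΔp ≥ ℏ/2, the minimum momentum uncertainty is:
   Δp ≈ ℏ/(2L) = 1.235e-26 kg·m/s

3. The kinetic energy is approximately:
   KE ≈ (Δp)²/(2m) = (1.235e-26)²/(2 × 1.673e-27 kg)
   KE ≈ 4.558e-26 J = 284.511 neV

This is an order-of-magnitude estimate of the ground state energy.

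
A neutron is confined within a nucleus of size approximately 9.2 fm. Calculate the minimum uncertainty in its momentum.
5.731 × 10^-21 kg·m/s

Using the Heisenberg uncertainty principle:
ΔxΔp ≥ ℏ/2

With Δx ≈ L = 9.200e-15 m (the confinement size):
Δp_min = ℏ/(2Δx)
Δp_min = (1.055e-34 J·s) / (2 × 9.200e-15 m)
Δp_min = 5.731e-21 kg·m/s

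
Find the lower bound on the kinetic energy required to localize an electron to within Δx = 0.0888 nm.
1.208 eV

Localizing a particle requires giving it sufficient momentum uncertainty:

1. From uncertainty principle: Δp ≥ ℏ/(2Δx)
   Δp_min = (1.055e-34 J·s) / (2 × 8.880e-11 m)
   Δp_min = 5.938e-25 kg·m/s

2. This momentum uncertainty corresponds to kinetic energy:
   KE ≈ (Δp)²/(2m) = (5.938e-25)²/(2 × 9.109e-31 kg)
   KE = 1.935e-19 J = 1.208 eV

Tighter localization requires more energy.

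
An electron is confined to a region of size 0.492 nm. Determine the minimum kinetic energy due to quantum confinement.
39.349 meV

Using the uncertainty principle:

1. Position uncertainty: Δx ≈ 4.920e-10 m
2. Minimum momentum uncertainty: Δp = ℏ/(2Δx) = 1.072e-25 kg·m/s
3. Minimum kinetic energy:
   KE = (Δp)²/(2m) = (1.072e-25)²/(2 × 9.109e-31 kg)
   KE = 6.304e-21 J = 39.349 meV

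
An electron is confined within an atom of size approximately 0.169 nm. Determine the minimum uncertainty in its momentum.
3.120 × 10^-25 kg·m/s

Using the Heisenberg uncertainty principle:
ΔxΔp ≥ ℏ/2

With Δx ≈ L = 1.690e-10 m (the confinement size):
Δp_min = ℏ/(2Δx)
Δp_min = (1.055e-34 J·s) / (2 × 1.690e-10 m)
Δp_min = 3.120e-25 kg·m/s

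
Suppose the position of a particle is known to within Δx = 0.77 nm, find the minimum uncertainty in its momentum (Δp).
6.848 × 10^-26 kg·m/s

Using the Heisenberg uncertainty principle:
ΔxΔp ≥ ℏ/2

The minimum uncertainty in momentum is:
Δp_min = ℏ/(2Δx)
Δp_min = (1.055e-34 J·s) / (2 × 7.700e-10 m)
Δp_min = 6.848e-26 kg·m/s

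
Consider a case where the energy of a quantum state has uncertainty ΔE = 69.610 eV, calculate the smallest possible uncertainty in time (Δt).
4.728 as

Using the energy-time uncertainty principle:
ΔEΔt ≥ ℏ/2

The minimum uncertainty in time is:
Δt_min = ℏ/(2ΔE)
Δt_min = (1.055e-34 J·s) / (2 × 1.115e-17 J)
Δt_min = 4.728e-18 s = 4.728 as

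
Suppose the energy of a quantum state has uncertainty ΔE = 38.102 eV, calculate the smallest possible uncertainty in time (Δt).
8.637 as

Using the energy-time uncertainty principle:
ΔEΔt ≥ ℏ/2

The minimum uncertainty in time is:
Δt_min = ℏ/(2ΔE)
Δt_min = (1.055e-34 J·s) / (2 × 6.105e-18 J)
Δt_min = 8.637e-18 s = 8.637 as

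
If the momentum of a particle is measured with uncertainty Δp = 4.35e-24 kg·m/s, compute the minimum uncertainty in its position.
12.122 pm

Using the Heisenberg uncertainty principle:
ΔxΔp ≥ ℏ/2

The minimum uncertainty in position is:
Δx_min = ℏ/(2Δp)
Δx_min = (1.055e-34 J·s) / (2 × 4.350e-24 kg·m/s)
Δx_min = 1.212e-11 m = 12.122 pm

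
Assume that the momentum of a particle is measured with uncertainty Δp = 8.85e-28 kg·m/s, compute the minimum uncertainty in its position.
59.580 nm

Using the Heisenberg uncertainty principle:
ΔxΔp ≥ ℏ/2

The minimum uncertainty in position is:
Δx_min = ℏ/(2Δp)
Δx_min = (1.055e-34 J·s) / (2 × 8.850e-28 kg·m/s)
Δx_min = 5.958e-08 m = 59.580 nm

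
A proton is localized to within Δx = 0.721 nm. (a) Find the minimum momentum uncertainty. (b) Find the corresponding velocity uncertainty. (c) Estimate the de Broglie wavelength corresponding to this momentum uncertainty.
(a) Δp_min = 7.313 × 10^-26 kg·m/s
(b) Δv_min = 43.723 m/s
(c) λ_dB = 9.060 nm

Step-by-step:

(a) From the uncertainty principle:
Δp_min = ℏ/(2Δx) = (1.055e-34 J·s)/(2 × 7.210e-10 m) = 7.313e-26 kg·m/s

(b) The velocity uncertainty:
Δv = Δp/m = (7.313e-26 kg·m/s)/(1.673e-27 kg) = 4.372e+01 m/s = 43.723 m/s

(c) The de Broglie wavelength for this momentum:
λ = h/p = (6.626e-34 J·s)/(7.313e-26 kg·m/s) = 9.060e-09 m = 9.060 nm

Note: The de Broglie wavelength is comparable to the localization size, as expected from wave-particle duality.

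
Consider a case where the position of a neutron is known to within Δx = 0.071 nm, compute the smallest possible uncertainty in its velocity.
443.396 m/s

Using the Heisenberg uncertainty principle and Δp = mΔv:
ΔxΔp ≥ ℏ/2
Δx(mΔv) ≥ ℏ/2

The minimum uncertainty in velocity is:
Δv_min = ℏ/(2mΔx)
Δv_min = (1.055e-34 J·s) / (2 × 1.675e-27 kg × 7.100e-11 m)
Δv_min = 4.434e+02 m/s = 443.396 m/s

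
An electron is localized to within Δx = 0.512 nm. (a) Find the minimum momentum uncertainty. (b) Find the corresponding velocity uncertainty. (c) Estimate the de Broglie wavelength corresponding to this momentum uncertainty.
(a) Δp_min = 1.030 × 10^-25 kg·m/s
(b) Δv_min = 113.054 km/s
(c) λ_dB = 6.434 nm

Step-by-step:

(a) From the uncertainty principle:
Δp_min = ℏ/(2Δx) = (1.055e-34 J·s)/(2 × 5.120e-10 m) = 1.030e-25 kg·m/s

(b) The velocity uncertainty:
Δv = Δp/m = (1.030e-25 kg·m/s)/(9.109e-31 kg) = 1.131e+05 m/s = 113.054 km/s

(c) The de Broglie wavelength for this momentum:
λ = h/p = (6.626e-34 J·s)/(1.030e-25 kg·m/s) = 6.434e-09 m = 6.434 nm

Note: The de Broglie wavelength is comparable to the localization size, as expected from wave-particle duality.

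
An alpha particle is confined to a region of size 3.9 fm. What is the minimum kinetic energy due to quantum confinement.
85.852 keV

Using the uncertainty principle:

1. Position uncertainty: Δx ≈ 3.900e-15 m
2. Minimum momentum uncertainty: Δp = ℏ/(2Δx) = 1.352e-20 kg·m/s
3. Minimum kinetic energy:
   KE = (Δp)²/(2m) = (1.352e-20)²/(2 × 6.645e-27 kg)
   KE = 1.375e-14 J = 85.852 keV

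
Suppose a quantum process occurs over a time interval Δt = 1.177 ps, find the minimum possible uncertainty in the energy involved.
279.614 μeV

Using the energy-time uncertainty principle:
ΔEΔt ≥ ℏ/2

The minimum uncertainty in energy is:
ΔE_min = ℏ/(2Δt)
ΔE_min = (1.055e-34 J·s) / (2 × 1.177e-12 s)
ΔE_min = 4.480e-23 J = 279.614 μeV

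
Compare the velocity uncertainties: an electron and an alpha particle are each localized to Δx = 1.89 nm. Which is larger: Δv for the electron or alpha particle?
The electron has the larger minimum velocity uncertainty, by a ratio of 7294.3.

For both particles, Δp_min = ℏ/(2Δx) = 2.790e-26 kg·m/s (same for both).

The velocity uncertainty is Δv = Δp/m:
- electron: Δv = 2.790e-26 / 9.109e-31 = 3.063e+04 m/s = 30.626 km/s
- alpha particle: Δv = 2.790e-26 / 6.645e-27 = 4.199e+00 m/s = 4.199 m/s

Ratio: 3.063e+04 / 4.199e+00 = 7294.3

The lighter particle has larger velocity uncertainty because Δv ∝ 1/m.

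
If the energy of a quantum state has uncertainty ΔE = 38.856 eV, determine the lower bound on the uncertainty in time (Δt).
8.470 as

Using the energy-time uncertainty principle:
ΔEΔt ≥ ℏ/2

The minimum uncertainty in time is:
Δt_min = ℏ/(2ΔE)
Δt_min = (1.055e-34 J·s) / (2 × 6.225e-18 J)
Δt_min = 8.470e-18 s = 8.470 as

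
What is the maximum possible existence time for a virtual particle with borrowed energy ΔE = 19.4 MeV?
16.964 ys

Using the energy-time uncertainty principle:
ΔEΔt ≥ ℏ/2

For a virtual particle borrowing energy ΔE, the maximum lifetime is:
Δt_max = ℏ/(2ΔE)

Converting energy:
ΔE = 19.4 MeV = 3.108e-12 J

Δt_max = (1.055e-34 J·s) / (2 × 3.108e-12 J)
Δt_max = 1.696e-23 s = 16.964 ys

Virtual particles with higher borrowed energy exist for shorter times.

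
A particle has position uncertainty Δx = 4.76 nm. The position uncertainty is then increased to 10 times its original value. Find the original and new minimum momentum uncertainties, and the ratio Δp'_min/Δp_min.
Original Δp_min = 1.108 × 10^-26 kg·m/s; new Δp'_min = 1.108 × 10^-27 kg·m/s; ratio Δp'_min/Δp_min = 1/10.

From the uncertainty principle ΔxΔp ≥ ℏ/2, the minimum momentum uncertainty is Δp_min = ℏ/(2Δx).

Original (Δx = 4.76 nm = 4.760e-09 m):
Δp_min = (1.055e-34 J·s)/(2 × 4.760e-09 m) = 1.108e-26 kg·m/s

When Δx → 10Δx:
Δp'_min = ℏ/(2 × 10Δx) = (1/10) × ℏ/(2Δx) = (1/10) × Δp_min
Δp'_min = 1/10 × 1.108e-26 kg·m/s = 1.108e-27 kg·m/s

Since Δp_min ∝ 1/Δx, when Δx is increased to 10 times its original value, Δp_min decreases to 1/10 of its original value.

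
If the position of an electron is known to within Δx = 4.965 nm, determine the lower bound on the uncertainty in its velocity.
11.658 km/s

Using the Heisenberg uncertainty principle and Δp = mΔv:
ΔxΔp ≥ ℏ/2
Δx(mΔv) ≥ ℏ/2

The minimum uncertainty in velocity is:
Δv_min = ℏ/(2mΔx)
Δv_min = (1.055e-34 J·s) / (2 × 9.109e-31 kg × 4.965e-09 m)
Δv_min = 1.166e+04 m/s = 11.658 km/s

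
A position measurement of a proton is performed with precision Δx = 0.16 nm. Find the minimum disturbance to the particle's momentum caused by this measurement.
3.296 × 10^-25 kg·m/s

The uncertainty principle implies that measuring position disturbs momentum:
ΔxΔp ≥ ℏ/2

When we measure position with precision Δx, we necessarily introduce a momentum uncertainty:
Δp ≥ ℏ/(2Δx)
Δp_min = (1.055e-34 J·s) / (2 × 1.600e-10 m)
Δp_min = 3.296e-25 kg·m/s

The more precisely we measure position, the greater the momentum disturbance.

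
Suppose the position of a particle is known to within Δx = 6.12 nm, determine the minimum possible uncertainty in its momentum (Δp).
8.616 × 10^-27 kg·m/s

Using the Heisenberg uncertainty principle:
ΔxΔp ≥ ℏ/2

The minimum uncertainty in momentum is:
Δp_min = ℏ/(2Δx)
Δp_min = (1.055e-34 J·s) / (2 × 6.120e-09 m)
Δp_min = 8.616e-27 kg·m/s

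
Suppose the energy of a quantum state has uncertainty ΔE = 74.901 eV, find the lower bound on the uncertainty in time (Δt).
4.394 as

Using the energy-time uncertainty principle:
ΔEΔt ≥ ℏ/2

The minimum uncertainty in time is:
Δt_min = ℏ/(2ΔE)
Δt_min = (1.055e-34 J·s) / (2 × 1.200e-17 J)
Δt_min = 4.394e-18 s = 4.394 as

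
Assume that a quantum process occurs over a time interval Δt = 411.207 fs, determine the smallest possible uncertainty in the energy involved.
800.341 μeV

Using the energy-time uncertainty principle:
ΔEΔt ≥ ℏ/2

The minimum uncertainty in energy is:
ΔE_min = ℏ/(2Δt)
ΔE_min = (1.055e-34 J·s) / (2 × 4.112e-13 s)
ΔE_min = 1.282e-22 J = 800.341 μeV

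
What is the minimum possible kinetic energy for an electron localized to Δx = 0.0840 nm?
1.350 eV

Localizing a particle requires giving it sufficient momentum uncertainty:

1. From uncertainty principle: Δp ≥ ℏ/(2Δx)
   Δp_min = (1.055e-34 J·s) / (2 × 8.400e-11 m)
   Δp_min = 6.277e-25 kg·m/s

2. This momentum uncertainty corresponds to kinetic energy:
   KE ≈ (Δp)²/(2m) = (6.277e-25)²/(2 × 9.109e-31 kg)
   KE = 2.163e-19 J = 1.350 eV

Tighter localization requires more energy.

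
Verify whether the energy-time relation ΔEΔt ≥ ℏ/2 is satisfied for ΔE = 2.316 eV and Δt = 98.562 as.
No, it violates the uncertainty relation.

Calculate the product ΔEΔt:
ΔE = 2.316 eV = 3.711e-19 J
ΔEΔt = (3.711e-19 J) × (9.856e-17 s)
ΔEΔt = 3.657e-35 J·s

Compare to the minimum allowed value ℏ/2:
ℏ/2 = 5.273e-35 J·s

Since ΔEΔt = 3.657e-35 J·s < 5.273e-35 J·s = ℏ/2,
this violates the uncertainty relation.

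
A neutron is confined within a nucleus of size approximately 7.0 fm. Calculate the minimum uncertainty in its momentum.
7.533 × 10^-21 kg·m/s

Using the Heisenberg uncertainty principle:
ΔxΔp ≥ ℏ/2

With Δx ≈ L = 7.000e-15 m (the confinement size):
Δp_min = ℏ/(2Δx)
Δp_min = (1.055e-34 J·s) / (2 × 7.000e-15 m)
Δp_min = 7.533e-21 kg·m/s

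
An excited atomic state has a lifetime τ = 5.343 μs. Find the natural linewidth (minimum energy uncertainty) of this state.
61.596 peV

Using the energy-time uncertainty principle:
ΔEΔt ≥ ℏ/2

The lifetime τ represents the time uncertainty Δt.
The natural linewidth (minimum energy uncertainty) is:

ΔE = ℏ/(2τ)
ΔE = (1.055e-34 J·s) / (2 × 5.343e-06 s)
ΔE = 9.869e-30 J = 61.596 peV

This natural linewidth limits the precision of spectroscopic measurements.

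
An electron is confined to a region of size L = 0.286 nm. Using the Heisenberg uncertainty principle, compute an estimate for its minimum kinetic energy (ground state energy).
116.448 meV

Using the uncertainty principle to estimate ground state energy:

1. The position uncertainty is approximately the confinement size:
   Δx ≈ L = 2.860e-10 m

2. From ΔxΔp ≥ ℏ/2, the minimum momentum uncertainty is:
   Δp ≈ ℏ/(2L) = 1.844e-25 kg·m/s

3. The kinetic energy is approximately:
   KE ≈ (Δp)²/(2m) = (1.844e-25)²/(2 × 9.109e-31 kg)
   KE ≈ 1.866e-20 J = 116.448 meV

This is an order-of-magnitude estimate of the ground state energy.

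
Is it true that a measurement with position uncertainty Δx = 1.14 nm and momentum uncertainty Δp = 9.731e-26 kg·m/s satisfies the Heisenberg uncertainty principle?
Yes, it satisfies the uncertainty principle.

Calculate the product ΔxΔp:
ΔxΔp = (1.140e-09 m) × (9.731e-26 kg·m/s)
ΔxΔp = 1.109e-34 J·s

Compare to the minimum allowed value ℏ/2:
ℏ/2 = 5.273e-35 J·s

Since ΔxΔp = 1.109e-34 J·s ≥ 5.273e-35 J·s = ℏ/2,
the measurement satisfies the uncertainty principle.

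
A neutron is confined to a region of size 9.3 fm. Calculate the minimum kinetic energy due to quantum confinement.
59.895 keV

Using the uncertainty principle:

1. Position uncertainty: Δx ≈ 9.300e-15 m
2. Minimum momentum uncertainty: Δp = ℏ/(2Δx) = 5.670e-21 kg·m/s
3. Minimum kinetic energy:
   KE = (Δp)²/(2m) = (5.670e-21)²/(2 × 1.675e-27 kg)
   KE = 9.596e-15 J = 59.895 keV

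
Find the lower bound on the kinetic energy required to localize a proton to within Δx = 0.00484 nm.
221.444 meV

Localizing a particle requires giving it sufficient momentum uncertainty:

1. From uncertainty principle: Δp ≥ ℏ/(2Δx)
   Δp_min = (1.055e-34 J·s) / (2 × 4.840e-12 m)
   Δp_min = 1.089e-23 kg·m/s

2. This momentum uncertainty corresponds to kinetic energy:
   KE ≈ (Δp)²/(2m) = (1.089e-23)²/(2 × 1.673e-27 kg)
   KE = 3.548e-20 J = 221.444 meV

Tighter localization requires more energy.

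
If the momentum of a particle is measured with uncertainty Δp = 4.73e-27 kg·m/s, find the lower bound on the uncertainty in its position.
11.148 nm

Using the Heisenberg uncertainty principle:
ΔxΔp ≥ ℏ/2

The minimum uncertainty in position is:
Δx_min = ℏ/(2Δp)
Δx_min = (1.055e-34 J·s) / (2 × 4.730e-27 kg·m/s)
Δx_min = 1.115e-08 m = 11.148 nm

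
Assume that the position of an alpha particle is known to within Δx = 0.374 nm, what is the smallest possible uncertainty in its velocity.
21.218 m/s

Using the Heisenberg uncertainty principle and Δp = mΔv:
ΔxΔp ≥ ℏ/2
Δx(mΔv) ≥ ℏ/2

The minimum uncertainty in velocity is:
Δv_min = ℏ/(2mΔx)
Δv_min = (1.055e-34 J·s) / (2 × 6.645e-27 kg × 3.740e-10 m)
Δv_min = 2.122e+01 m/s = 21.218 m/s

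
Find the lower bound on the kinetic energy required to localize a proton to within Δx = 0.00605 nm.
141.724 meV

Localizing a particle requires giving it sufficient momentum uncertainty:

1. From uncertainty principle: Δp ≥ ℏ/(2Δx)
   Δp_min = (1.055e-34 J·s) / (2 × 6.050e-12 m)
   Δp_min = 8.715e-24 kg·m/s

2. This momentum uncertainty corresponds to kinetic energy:
   KE ≈ (Δp)²/(2m) = (8.715e-24)²/(2 × 1.673e-27 kg)
   KE = 2.271e-20 J = 141.724 meV

Tighter localization requires more energy.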